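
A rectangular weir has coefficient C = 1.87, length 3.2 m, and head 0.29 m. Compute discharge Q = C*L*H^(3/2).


Q = C * L * H^(3/2) = 1.87 * 3.2 * 0.29^1.5 = 1.87 * 3.2 * 0.156170

0.9345 m^3/s


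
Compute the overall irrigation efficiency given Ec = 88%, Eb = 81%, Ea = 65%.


Ec = 0.88, Eb = 0.81, Ea = 0.65
E = 0.88 * 0.81 * 0.65 * 100 = 46.3320%

46.3320 %


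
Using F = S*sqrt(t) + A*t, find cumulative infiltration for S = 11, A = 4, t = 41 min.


F = S*sqrt(t) + A*t
F = 11*sqrt(41) + 4*41
F = 11*6.403124 + 164

234.4344 mm


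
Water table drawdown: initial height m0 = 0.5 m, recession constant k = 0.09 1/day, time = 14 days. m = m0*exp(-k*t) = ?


m = m0 * exp(-k*t)
m = 0.5 * exp(-0.09 * 14)
m = 0.5 * exp(-1.2600)

0.1418 m


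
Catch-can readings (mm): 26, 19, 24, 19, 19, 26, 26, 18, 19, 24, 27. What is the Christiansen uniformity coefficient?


mean = 22.454545 mm
MAD = 3.322314 mm
CU = (1 - 3.322314/22.454545)*100

85.2043 %


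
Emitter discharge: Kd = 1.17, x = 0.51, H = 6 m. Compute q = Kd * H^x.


q = Kd * H^x = 1.17 * 6^0.51 = 1.17 * 2.493774

2.9177 L/h


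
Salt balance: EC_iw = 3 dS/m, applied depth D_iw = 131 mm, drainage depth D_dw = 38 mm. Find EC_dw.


EC_dw = EC_iw * D_iw / D_dw
EC_dw = 3 * 131 / 38
EC_dw = 393 / 38

10.3421 dS/m


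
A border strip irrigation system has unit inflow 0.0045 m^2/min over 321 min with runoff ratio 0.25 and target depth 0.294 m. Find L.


L = q*t/((1+r)*Z)
L = 0.0045*321/((1+0.25)*0.294)
L = 1.4445/0.3675

3.9306 m


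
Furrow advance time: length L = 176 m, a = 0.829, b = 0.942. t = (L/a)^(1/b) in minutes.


t = (L/a)^(1/b)
t = (176/0.829)^(1/0.942)
t = 212.303981^(1/0.942)

295.2783 min


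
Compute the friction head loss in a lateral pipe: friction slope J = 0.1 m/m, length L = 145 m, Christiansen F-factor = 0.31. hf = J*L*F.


hf = J * L * F = 0.1 * 145 * 0.31 = 4.4950 m

4.4950 m


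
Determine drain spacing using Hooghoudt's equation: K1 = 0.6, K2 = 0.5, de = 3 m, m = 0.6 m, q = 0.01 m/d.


S^2 = 8*K2*de*m/q + 4*K1*m^2/q
S^2 = 8*0.5*3*0.6/0.01 + 4*0.6*0.6^2/0.01
S = sqrt(806.4000)

28.3972 m


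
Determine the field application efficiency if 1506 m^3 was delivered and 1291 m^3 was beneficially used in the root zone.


Ea = V_root / V_field * 100 = 1291 / 1506 * 100 = 85.7238%

85.7238 %


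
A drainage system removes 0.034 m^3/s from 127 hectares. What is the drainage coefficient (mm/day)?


DC = Q * 86400 / (A * 10000) * 1000
DC = 0.034 * 86400 / (127 * 10000) * 1000
DC = 2937600.0000 / 1270000

2.3131 mm/day


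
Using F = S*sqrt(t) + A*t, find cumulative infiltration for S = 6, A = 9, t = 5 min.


F = S*sqrt(t) + A*t
F = 6*sqrt(5) + 9*5
F = 6*2.236068 + 45

58.4164 mm


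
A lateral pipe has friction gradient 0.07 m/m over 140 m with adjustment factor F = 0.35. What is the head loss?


hf = J * L * F = 0.07 * 140 * 0.35 = 3.4300 m

3.4300 m


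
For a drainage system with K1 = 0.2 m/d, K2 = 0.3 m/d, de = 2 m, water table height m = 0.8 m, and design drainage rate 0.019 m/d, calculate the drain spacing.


S^2 = 8*K2*de*m/q + 4*K1*m^2/q
S^2 = 8*0.3*2*0.8/0.019 + 4*0.2*0.8^2/0.019
S = sqrt(229.0526)

15.1345 m


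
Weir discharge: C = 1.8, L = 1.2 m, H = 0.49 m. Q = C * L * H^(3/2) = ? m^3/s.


Q = C * L * H^(3/2) = 1.8 * 1.2 * 0.49^1.5 = 1.8 * 1.2 * 0.343000

0.7409 m^3/s


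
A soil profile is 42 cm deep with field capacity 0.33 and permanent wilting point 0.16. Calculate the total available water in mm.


AWC = (FC - PWP) * d * 10
AWC = (0.33 - 0.16) * 42 * 10
AWC = 0.1700 * 42 * 10

71.4000 mm


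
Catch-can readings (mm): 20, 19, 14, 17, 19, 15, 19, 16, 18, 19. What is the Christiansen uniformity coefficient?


mean = 17.600000 mm
MAD = 1.680000 mm
CU = (1 - 1.680000/17.600000)*100

90.4545 %


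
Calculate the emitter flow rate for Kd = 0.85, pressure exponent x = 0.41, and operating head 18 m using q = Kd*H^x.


q = Kd * H^x = 0.85 * 18^0.41 = 0.85 * 3.270858

2.7802 L/h


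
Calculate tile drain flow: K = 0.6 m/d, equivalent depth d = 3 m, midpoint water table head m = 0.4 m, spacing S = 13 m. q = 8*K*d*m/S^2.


q = 8*K*d*m/S^2
q = 8*0.6*3*0.4/13^2
q = 5.7600 / 169

0.0341 m/d


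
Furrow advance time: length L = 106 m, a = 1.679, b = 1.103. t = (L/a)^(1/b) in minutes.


t = (L/a)^(1/b)
t = (106/1.679)^(1/1.103)
t = 63.132817^(1/1.103)

42.8691 min


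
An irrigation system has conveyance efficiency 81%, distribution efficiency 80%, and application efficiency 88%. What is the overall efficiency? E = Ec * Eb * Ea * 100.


Ec = 0.81, Eb = 0.8, Ea = 0.88
E = 0.81 * 0.8 * 0.88 * 100 = 57.0240%

57.0240 %


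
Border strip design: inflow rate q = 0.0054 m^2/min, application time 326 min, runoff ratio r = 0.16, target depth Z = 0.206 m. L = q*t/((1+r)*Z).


L = q*t/((1+r)*Z)
L = 0.0054*326/((1+0.16)*0.206)
L = 1.7604/0.23896

7.3669 m


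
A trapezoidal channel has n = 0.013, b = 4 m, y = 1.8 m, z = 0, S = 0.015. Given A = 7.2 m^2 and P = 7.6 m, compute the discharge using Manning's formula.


R = A/P = 7.2/7.6 = 0.947368
Q = (1/0.013) * 7.2 * 0.947368^(2/3) * 0.015^0.5

65.4306 m^3/s


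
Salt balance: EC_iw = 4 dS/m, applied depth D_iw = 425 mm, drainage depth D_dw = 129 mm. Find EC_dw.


EC_dw = EC_iw * D_iw / D_dw
EC_dw = 4 * 425 / 129
EC_dw = 1700 / 129

13.1783 dS/m


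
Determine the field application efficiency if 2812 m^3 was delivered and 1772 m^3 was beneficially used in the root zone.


Ea = V_root / V_field * 100 = 1772 / 2812 * 100 = 63.0156%

63.0156 %


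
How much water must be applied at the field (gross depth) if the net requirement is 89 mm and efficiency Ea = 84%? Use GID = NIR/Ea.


Ea = 84% = 0.84
GID = NIR / Ea = 89 / 0.84 = 105.9524 mm

105.9524 mm


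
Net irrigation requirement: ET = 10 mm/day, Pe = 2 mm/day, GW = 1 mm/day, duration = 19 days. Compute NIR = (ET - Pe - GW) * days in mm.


Daily deficit = ET - Pe - GW = 10 - 2 - 1 = 7 mm/day
NIR = 7 * 19 = 133 mm

133.0000 mm


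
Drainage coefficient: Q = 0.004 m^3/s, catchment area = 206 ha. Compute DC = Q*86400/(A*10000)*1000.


DC = Q * 86400 / (A * 10000) * 1000
DC = 0.004 * 86400 / (206 * 10000) * 1000
DC = 345600.0000 / 2060000

0.1678 mm/day


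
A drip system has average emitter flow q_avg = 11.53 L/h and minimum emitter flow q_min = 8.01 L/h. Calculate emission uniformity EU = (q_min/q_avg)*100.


EU = (q_min/q_avg)*100 = (8.01/11.53)*100 = 69.4709%

69.4709 %


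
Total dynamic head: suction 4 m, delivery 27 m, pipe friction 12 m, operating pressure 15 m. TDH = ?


TDH = Hs + Hd + hf + Hp = 4 + 27 + 12 + 15 = 58

58 m


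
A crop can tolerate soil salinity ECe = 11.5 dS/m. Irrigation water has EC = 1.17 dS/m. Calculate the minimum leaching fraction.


LR = ECiw / (5*ECe - ECiw)
LR = 1.17 / (5*11.5 - 1.17)
LR = 1.17 / 56.3300

0.0208


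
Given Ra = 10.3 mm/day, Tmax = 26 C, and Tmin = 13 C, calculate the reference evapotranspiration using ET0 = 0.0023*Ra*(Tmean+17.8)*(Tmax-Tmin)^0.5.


Tmean = (Tmax + Tmin)/2 = (26 + 13)/2 = 19.5
ET0 = 0.0023 * 10.3 * (19.5 + 17.8) * sqrt(26 - 13)
ET0 = 0.0023 * 10.3 * 37.3 * 3.605551

3.1860 mm/day


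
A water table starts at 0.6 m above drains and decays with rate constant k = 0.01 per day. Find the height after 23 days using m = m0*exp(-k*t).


m = m0 * exp(-k*t)
m = 0.6 * exp(-0.01 * 23)
m = 0.6 * exp(-0.2300)

0.4767 m


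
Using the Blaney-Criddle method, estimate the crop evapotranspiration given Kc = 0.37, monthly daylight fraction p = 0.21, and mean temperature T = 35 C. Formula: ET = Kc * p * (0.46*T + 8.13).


ET = Kc * p * (0.46*T + 8.13)
ET = 0.37 * 0.21 * (0.46*35 + 8.13)
ET = 0.37 * 0.21 * 24.2300

1.8827 mm/day


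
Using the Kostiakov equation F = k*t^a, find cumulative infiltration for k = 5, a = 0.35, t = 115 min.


F = k * t^a = 5 * 115^0.35
F = 5 * 5.263132

26.3157 mm


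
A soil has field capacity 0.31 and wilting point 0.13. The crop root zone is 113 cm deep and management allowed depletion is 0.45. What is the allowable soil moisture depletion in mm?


SMD = (FC - PWP) * d * MAD * 10
SMD = (0.31 - 0.13) * 113 * 0.45 * 10
SMD = 0.1800 * 113 * 0.45 * 10

91.5300 mm


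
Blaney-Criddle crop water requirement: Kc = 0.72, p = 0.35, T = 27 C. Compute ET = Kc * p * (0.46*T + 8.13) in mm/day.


ET = Kc * p * (0.46*T + 8.13)
ET = 0.72 * 0.35 * (0.46*27 + 8.13)
ET = 0.72 * 0.35 * 20.5500

5.1786 mm/day


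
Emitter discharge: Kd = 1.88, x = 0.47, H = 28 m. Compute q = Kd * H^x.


q = Kd * H^x = 1.88 * 28^0.47 = 1.88 * 4.788112

9.0017 L/h


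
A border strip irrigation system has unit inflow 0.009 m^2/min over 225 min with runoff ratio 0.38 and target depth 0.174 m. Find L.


L = q*t/((1+r)*Z)
L = 0.009*225/((1+0.38)*0.174)
L = 2.025/0.24012

8.4333 m


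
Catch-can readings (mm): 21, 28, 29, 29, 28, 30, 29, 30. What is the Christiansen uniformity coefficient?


mean = 28.000000 mm
MAD = 1.750000 mm
CU = (1 - 1.750000/28.000000)*100

93.7500 %


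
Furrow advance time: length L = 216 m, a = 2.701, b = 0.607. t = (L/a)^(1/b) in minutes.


t = (L/a)^(1/b)
t = (216/2.701)^(1/0.607)
t = 79.970381^(1/0.607)

1364.5012 min


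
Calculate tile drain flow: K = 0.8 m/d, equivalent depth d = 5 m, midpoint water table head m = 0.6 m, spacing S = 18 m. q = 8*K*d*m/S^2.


q = 8*K*d*m/S^2
q = 8*0.8*5*0.6/18^2
q = 19.2000 / 324

0.0593 m/d


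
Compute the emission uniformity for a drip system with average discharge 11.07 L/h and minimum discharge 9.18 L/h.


EU = (q_min/q_avg)*100 = (9.18/11.07)*100 = 82.9268%

82.9268 %


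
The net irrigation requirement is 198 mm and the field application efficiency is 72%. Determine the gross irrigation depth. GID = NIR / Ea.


Ea = 72% = 0.72
GID = NIR / Ea = 198 / 0.72 = 275.0000 mm

275.0000 mm


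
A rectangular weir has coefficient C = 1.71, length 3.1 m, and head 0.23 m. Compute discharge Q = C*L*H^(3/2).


Q = C * L * H^(3/2) = 1.71 * 3.1 * 0.23^1.5 = 1.71 * 3.1 * 0.110304

0.5847 m^3/s


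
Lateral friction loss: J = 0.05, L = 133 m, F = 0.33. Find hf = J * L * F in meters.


hf = J * L * F = 0.05 * 133 * 0.33 = 2.1945 m

2.1945 m


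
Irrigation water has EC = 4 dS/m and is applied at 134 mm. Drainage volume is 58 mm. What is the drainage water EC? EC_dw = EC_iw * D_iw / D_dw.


EC_dw = EC_iw * D_iw / D_dw
EC_dw = 4 * 134 / 58
EC_dw = 536 / 58

9.2414 dS/m


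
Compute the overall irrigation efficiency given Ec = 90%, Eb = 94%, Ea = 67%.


Ec = 0.9, Eb = 0.94, Ea = 0.67
E = 0.9 * 0.94 * 0.67 * 100 = 56.6820%

56.6820 %


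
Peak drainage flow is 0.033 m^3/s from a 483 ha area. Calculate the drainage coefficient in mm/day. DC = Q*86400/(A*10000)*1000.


DC = Q * 86400 / (A * 10000) * 1000
DC = 0.033 * 86400 / (483 * 10000) * 1000
DC = 2851200.0000 / 4830000

0.5903 mm/day


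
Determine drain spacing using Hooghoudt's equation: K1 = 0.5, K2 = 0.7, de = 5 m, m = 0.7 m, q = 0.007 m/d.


S^2 = 8*K2*de*m/q + 4*K1*m^2/q
S^2 = 8*0.7*5*0.7/0.007 + 4*0.5*0.7^2/0.007
S = sqrt(2940.0000)

54.2218 m


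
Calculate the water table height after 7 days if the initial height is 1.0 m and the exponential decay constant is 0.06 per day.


m = m0 * exp(-k*t)
m = 1.0 * exp(-0.06 * 7)
m = 1.0 * exp(-0.4200)

0.6570 m


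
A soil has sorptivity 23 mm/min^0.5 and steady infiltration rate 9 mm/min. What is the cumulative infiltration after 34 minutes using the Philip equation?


F = S*sqrt(t) + A*t
F = 23*sqrt(34) + 9*34
F = 23*5.830952 + 306

440.1119 mm


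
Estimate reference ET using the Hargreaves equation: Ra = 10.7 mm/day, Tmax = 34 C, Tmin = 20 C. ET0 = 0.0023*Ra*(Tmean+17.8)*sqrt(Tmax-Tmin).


Tmean = (Tmax + Tmin)/2 = (34 + 20)/2 = 27.0
ET0 = 0.0023 * 10.7 * (27.0 + 17.8) * sqrt(34 - 20)
ET0 = 0.0023 * 10.7 * 44.8 * 3.741657

4.1253 mm/day


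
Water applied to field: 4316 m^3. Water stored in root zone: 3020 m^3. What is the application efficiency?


Ea = V_root / V_field * 100 = 3020 / 4316 * 100 = 69.9722%

69.9722 %


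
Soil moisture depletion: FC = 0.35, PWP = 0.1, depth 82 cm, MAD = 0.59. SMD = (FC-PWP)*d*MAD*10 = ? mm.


SMD = (FC - PWP) * d * MAD * 10
SMD = (0.35 - 0.1) * 82 * 0.59 * 10
SMD = 0.2500 * 82 * 0.59 * 10

120.9500 mm


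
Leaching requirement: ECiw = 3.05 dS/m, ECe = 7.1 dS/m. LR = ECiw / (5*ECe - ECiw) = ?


LR = ECiw / (5*ECe - ECiw)
LR = 3.05 / (5*7.1 - 3.05)
LR = 3.05 / 32.4500

0.0940


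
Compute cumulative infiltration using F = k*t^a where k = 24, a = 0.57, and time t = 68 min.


F = k * t^a = 24 * 68^0.57
F = 24 * 11.079753

265.9141 mm


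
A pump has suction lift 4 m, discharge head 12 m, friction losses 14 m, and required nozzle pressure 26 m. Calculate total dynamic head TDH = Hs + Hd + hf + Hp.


TDH = Hs + Hd + hf + Hp = 4 + 12 + 14 + 26 = 56

56 m


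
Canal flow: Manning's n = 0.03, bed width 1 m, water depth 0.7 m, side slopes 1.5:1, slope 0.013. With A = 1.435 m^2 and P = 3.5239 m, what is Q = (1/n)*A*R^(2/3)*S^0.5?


R = A/P = 1.435/3.5239 = 0.407219
Q = (1/0.03) * 1.435 * 0.407219^(2/3) * 0.013^0.5

2.9963 m^3/s


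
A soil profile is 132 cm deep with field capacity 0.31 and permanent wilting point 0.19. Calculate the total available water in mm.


AWC = (FC - PWP) * d * 10
AWC = (0.31 - 0.19) * 132 * 10
AWC = 0.1200 * 132 * 10

158.4000 mm


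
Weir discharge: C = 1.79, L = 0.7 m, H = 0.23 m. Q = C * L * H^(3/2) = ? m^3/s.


Q = C * L * H^(3/2) = 1.79 * 0.7 * 0.23^1.5 = 1.79 * 0.7 * 0.110304

0.1382 m^3/s


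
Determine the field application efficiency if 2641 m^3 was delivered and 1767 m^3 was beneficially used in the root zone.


Ea = V_root / V_field * 100 = 1767 / 2641 * 100 = 66.9065%

66.9065 %


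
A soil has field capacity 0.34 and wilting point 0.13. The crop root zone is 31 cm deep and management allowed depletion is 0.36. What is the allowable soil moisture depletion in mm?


SMD = (FC - PWP) * d * MAD * 10
SMD = (0.34 - 0.13) * 31 * 0.36 * 10
SMD = 0.2100 * 31 * 0.36 * 10

23.4360 mm


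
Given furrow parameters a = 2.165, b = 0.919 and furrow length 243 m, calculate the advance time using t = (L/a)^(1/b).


t = (L/a)^(1/b)
t = (243/2.165)^(1/0.919)
t = 112.240185^(1/0.919)

170.1559 min


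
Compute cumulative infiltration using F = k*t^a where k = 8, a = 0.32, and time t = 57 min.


F = k * t^a = 8 * 57^0.32
F = 8 * 3.646531

29.1722 mm


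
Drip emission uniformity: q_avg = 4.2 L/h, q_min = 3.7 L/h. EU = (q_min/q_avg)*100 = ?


EU = (q_min/q_avg)*100 = (3.7/4.2)*100 = 88.0952%

88.0952 %


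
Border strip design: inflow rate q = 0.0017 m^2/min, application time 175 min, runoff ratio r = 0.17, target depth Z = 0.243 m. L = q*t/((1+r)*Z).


L = q*t/((1+r)*Z)
L = 0.0017*175/((1+0.17)*0.243)
L = 0.2975/0.28431

1.0464 m


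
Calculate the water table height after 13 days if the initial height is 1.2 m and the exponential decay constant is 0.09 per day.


m = m0 * exp(-k*t)
m = 1.2 * exp(-0.09 * 13)
m = 1.2 * exp(-1.1700)

0.3724 m


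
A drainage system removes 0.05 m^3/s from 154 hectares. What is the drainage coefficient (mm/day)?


DC = Q * 86400 / (A * 10000) * 1000
DC = 0.05 * 86400 / (154 * 10000) * 1000
DC = 4320000.0000 / 1540000

2.8052 mm/day


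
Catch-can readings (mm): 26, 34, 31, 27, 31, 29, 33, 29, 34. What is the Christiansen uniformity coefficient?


mean = 30.444444 mm
MAD = 2.395062 mm
CU = (1 - 2.395062/30.444444)*100

92.1330 %


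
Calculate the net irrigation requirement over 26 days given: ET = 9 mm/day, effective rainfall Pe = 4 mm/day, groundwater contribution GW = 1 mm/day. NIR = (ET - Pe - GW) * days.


Daily deficit = ET - Pe - GW = 9 - 4 - 1 = 4 mm/day
NIR = 4 * 26 = 104 mm

104.0000 mm


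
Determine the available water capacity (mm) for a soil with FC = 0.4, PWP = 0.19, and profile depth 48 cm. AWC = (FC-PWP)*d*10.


AWC = (FC - PWP) * d * 10
AWC = (0.4 - 0.19) * 48 * 10
AWC = 0.2100 * 48 * 10

100.8000 mm


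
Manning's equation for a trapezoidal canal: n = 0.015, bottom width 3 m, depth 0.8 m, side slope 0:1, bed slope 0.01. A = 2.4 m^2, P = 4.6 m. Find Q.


R = A/P = 2.4/4.6 = 0.521739
Q = (1/0.015) * 2.4 * 0.521739^(2/3) * 0.01^0.5

10.3694 m^3/s


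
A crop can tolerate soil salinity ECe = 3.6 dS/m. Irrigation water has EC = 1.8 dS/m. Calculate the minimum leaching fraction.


LR = ECiw / (5*ECe - ECiw)
LR = 1.8 / (5*3.6 - 1.8)
LR = 1.8 / 16.2000

0.1111


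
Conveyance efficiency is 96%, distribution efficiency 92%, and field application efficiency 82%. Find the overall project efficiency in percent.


Ec = 0.96, Eb = 0.92, Ea = 0.82
E = 0.96 * 0.92 * 0.82 * 100 = 72.4224%

72.4224 %


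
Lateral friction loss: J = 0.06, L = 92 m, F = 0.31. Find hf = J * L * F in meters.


hf = J * L * F = 0.06 * 92 * 0.31 = 1.7112 m

1.7112 m


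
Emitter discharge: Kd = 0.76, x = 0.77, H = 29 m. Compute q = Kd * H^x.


q = Kd * H^x = 0.76 * 29^0.77 = 0.76 * 13.367385

10.1592 L/h


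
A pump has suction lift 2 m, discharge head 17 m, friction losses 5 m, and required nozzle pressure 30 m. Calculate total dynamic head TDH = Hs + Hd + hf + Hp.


TDH = Hs + Hd + hf + Hp = 2 + 17 + 5 + 30 = 54

54 m


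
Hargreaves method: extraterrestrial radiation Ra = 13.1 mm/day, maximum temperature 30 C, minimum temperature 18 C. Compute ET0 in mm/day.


Tmean = (Tmax + Tmin)/2 = (30 + 18)/2 = 24.0
ET0 = 0.0023 * 13.1 * (24.0 + 17.8) * sqrt(30 - 18)
ET0 = 0.0023 * 13.1 * 41.8 * 3.464102

4.3628 mm/day


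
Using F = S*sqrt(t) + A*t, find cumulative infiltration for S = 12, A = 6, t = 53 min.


F = S*sqrt(t) + A*t
F = 12*sqrt(53) + 6*53
F = 12*7.280110 + 318

405.3613 mm


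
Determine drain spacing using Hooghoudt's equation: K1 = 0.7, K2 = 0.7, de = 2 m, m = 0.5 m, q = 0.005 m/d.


S^2 = 8*K2*de*m/q + 4*K1*m^2/q
S^2 = 8*0.7*2*0.5/0.005 + 4*0.7*0.5^2/0.005
S = sqrt(1260.0000)

35.4965 m


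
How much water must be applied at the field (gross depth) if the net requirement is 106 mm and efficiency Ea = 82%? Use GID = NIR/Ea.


Ea = 82% = 0.82
GID = NIR / Ea = 106 / 0.82 = 129.2683 mm

129.2683 mm


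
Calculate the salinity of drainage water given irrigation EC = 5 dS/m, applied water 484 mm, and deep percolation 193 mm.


EC_dw = EC_iw * D_iw / D_dw
EC_dw = 5 * 484 / 193
EC_dw = 2420 / 193

12.5389 dS/m


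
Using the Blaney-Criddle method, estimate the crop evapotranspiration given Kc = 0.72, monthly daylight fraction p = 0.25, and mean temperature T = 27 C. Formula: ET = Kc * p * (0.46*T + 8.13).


ET = Kc * p * (0.46*T + 8.13)
ET = 0.72 * 0.25 * (0.46*27 + 8.13)
ET = 0.72 * 0.25 * 20.5500

3.6990 mm/day


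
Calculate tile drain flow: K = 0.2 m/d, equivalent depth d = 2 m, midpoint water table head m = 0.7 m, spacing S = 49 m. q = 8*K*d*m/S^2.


q = 8*K*d*m/S^2
q = 8*0.2*2*0.7/49^2
q = 2.2400 / 2401

9.3294e-04 m/d


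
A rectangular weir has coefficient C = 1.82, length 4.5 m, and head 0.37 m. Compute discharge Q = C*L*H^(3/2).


Q = C * L * H^(3/2) = 1.82 * 4.5 * 0.37^1.5 = 1.82 * 4.5 * 0.225062

1.8433 m^3/s


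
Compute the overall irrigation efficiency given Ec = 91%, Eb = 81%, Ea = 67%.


Ec = 0.91, Eb = 0.81, Ea = 0.67
E = 0.91 * 0.81 * 0.67 * 100 = 49.3857%

49.3857 %


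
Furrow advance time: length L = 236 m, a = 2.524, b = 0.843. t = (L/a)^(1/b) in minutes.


t = (L/a)^(1/b)
t = (236/2.524)^(1/0.843)
t = 93.502377^(1/0.843)

217.7048 min


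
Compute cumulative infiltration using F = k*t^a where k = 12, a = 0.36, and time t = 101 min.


F = k * t^a = 12 * 101^0.36
F = 12 * 5.266908

63.2029 mm


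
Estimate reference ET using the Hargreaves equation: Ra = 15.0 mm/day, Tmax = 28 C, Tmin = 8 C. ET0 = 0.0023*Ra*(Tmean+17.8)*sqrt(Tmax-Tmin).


Tmean = (Tmax + Tmin)/2 = (28 + 8)/2 = 18.0
ET0 = 0.0023 * 15.0 * (18.0 + 17.8) * sqrt(28 - 8)
ET0 = 0.0023 * 15.0 * 35.8 * 4.472136

5.5235 mm/day


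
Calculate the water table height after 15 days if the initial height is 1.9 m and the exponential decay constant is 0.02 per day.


m = m0 * exp(-k*t)
m = 1.9 * exp(-0.02 * 15)
m = 1.9 * exp(-0.3000)

1.4076 m


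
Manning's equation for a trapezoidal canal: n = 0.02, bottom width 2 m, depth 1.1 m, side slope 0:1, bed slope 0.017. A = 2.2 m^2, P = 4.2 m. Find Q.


R = A/P = 2.2/4.2 = 0.523810
Q = (1/0.02) * 2.2 * 0.523810^(2/3) * 0.017^0.5

9.3197 m^3/s


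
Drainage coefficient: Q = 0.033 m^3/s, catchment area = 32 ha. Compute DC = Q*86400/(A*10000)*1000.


DC = Q * 86400 / (A * 10000) * 1000
DC = 0.033 * 86400 / (32 * 10000) * 1000
DC = 2851200.0000 / 320000

8.9100 mm/day


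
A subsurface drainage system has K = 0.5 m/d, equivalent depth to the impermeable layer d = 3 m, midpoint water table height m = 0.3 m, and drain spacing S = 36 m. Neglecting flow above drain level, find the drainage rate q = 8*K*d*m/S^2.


q = 8*K*d*m/S^2
q = 8*0.5*3*0.3/36^2
q = 3.6000 / 1296

0.0028 m/d


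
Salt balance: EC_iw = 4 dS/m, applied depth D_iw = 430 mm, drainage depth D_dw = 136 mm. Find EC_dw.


EC_dw = EC_iw * D_iw / D_dw
EC_dw = 4 * 430 / 136
EC_dw = 1720 / 136

12.6471 dS/m


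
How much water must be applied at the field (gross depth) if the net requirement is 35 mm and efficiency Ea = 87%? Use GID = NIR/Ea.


Ea = 87% = 0.87
GID = NIR / Ea = 35 / 0.87 = 40.2299 mm

40.2299 mm


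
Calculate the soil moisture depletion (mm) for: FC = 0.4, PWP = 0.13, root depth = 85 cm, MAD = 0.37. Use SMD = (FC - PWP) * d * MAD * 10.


SMD = (FC - PWP) * d * MAD * 10
SMD = (0.4 - 0.13) * 85 * 0.37 * 10
SMD = 0.2700 * 85 * 0.37 * 10

84.9150 mm


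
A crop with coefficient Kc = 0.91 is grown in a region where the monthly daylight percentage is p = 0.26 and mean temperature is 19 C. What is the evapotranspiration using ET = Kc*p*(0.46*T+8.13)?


ET = Kc * p * (0.46*T + 8.13)
ET = 0.91 * 0.26 * (0.46*19 + 8.13)
ET = 0.91 * 0.26 * 16.8700

3.9914 mm/day


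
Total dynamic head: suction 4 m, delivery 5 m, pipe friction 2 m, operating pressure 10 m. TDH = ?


TDH = Hs + Hd + hf + Hp = 4 + 5 + 2 + 10 = 21

21 m


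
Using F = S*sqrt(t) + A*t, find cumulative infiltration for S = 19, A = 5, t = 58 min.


F = S*sqrt(t) + A*t
F = 19*sqrt(58) + 5*58
F = 19*7.615773 + 290

434.6997 mm


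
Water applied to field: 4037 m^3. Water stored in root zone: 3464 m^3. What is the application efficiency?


Ea = V_root / V_field * 100 = 3464 / 4037 * 100 = 85.8063%

85.8063 %


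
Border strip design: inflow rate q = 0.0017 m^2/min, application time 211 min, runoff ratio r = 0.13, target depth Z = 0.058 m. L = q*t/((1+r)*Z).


L = q*t/((1+r)*Z)
L = 0.0017*211/((1+0.13)*0.058)
L = 0.3587/0.06554

5.4730 m


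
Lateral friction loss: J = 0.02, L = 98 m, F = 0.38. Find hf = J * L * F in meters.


hf = J * L * F = 0.02 * 98 * 0.38 = 0.7448 m

0.7448 m


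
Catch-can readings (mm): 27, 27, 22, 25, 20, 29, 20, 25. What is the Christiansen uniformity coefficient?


mean = 24.375000 mm
MAD = 2.781250 mm
CU = (1 - 2.781250/24.375000)*100

88.5897 %


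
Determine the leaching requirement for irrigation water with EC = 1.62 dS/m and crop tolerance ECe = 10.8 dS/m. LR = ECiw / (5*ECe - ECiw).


LR = ECiw / (5*ECe - ECiw)
LR = 1.62 / (5*10.8 - 1.62)
LR = 1.62 / 52.3800

0.0309


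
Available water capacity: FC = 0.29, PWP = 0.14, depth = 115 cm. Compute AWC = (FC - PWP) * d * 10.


AWC = (FC - PWP) * d * 10
AWC = (0.29 - 0.14) * 115 * 10
AWC = 0.1500 * 115 * 10

172.5000 mm


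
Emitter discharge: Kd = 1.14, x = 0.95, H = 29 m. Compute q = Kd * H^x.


q = Kd * H^x = 1.14 * 29^0.95 = 1.14 * 24.506320

27.9372 L/h


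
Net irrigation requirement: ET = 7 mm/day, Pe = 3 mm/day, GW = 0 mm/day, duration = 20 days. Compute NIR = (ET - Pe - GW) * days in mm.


Daily deficit = ET - Pe - GW = 7 - 3 - 0 = 4 mm/day
NIR = 4 * 20 = 80 mm

80.0000 mm


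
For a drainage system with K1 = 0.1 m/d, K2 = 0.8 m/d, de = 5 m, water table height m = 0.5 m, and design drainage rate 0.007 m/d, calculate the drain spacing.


S^2 = 8*K2*de*m/q + 4*K1*m^2/q
S^2 = 8*0.8*5*0.5/0.007 + 4*0.1*0.5^2/0.007
S = sqrt(2300.0000)

47.9583 m


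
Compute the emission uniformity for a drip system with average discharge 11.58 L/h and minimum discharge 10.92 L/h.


EU = (q_min/q_avg)*100 = (10.92/11.58)*100 = 94.3005%

94.3005 %


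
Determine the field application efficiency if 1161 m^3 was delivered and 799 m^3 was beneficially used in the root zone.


Ea = V_root / V_field * 100 = 799 / 1161 * 100 = 68.8200%

68.8200 %


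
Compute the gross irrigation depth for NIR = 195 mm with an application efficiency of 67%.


Ea = 67% = 0.67
GID = NIR / Ea = 195 / 0.67 = 291.0448 mm

291.0448 mm


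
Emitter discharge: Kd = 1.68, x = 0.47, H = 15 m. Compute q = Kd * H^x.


q = Kd * H^x = 1.68 * 15^0.47 = 1.68 * 3.570778

5.9989 L/h


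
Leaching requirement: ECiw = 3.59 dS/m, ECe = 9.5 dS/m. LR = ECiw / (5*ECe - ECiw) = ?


LR = ECiw / (5*ECe - ECiw)
LR = 3.59 / (5*9.5 - 3.59)
LR = 3.59 / 43.9100

0.0818


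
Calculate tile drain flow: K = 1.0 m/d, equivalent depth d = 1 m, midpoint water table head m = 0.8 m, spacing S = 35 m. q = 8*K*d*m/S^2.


q = 8*K*d*m/S^2
q = 8*1.0*1*0.8/35^2
q = 6.4000 / 1225

0.0052 m/d


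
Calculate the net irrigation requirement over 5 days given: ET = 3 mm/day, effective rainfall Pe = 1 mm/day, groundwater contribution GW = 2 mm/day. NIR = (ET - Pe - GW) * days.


Daily deficit = ET - Pe - GW = 3 - 1 - 2 = 0 mm/day
NIR = 0 * 5 = 0 mm

0 mm


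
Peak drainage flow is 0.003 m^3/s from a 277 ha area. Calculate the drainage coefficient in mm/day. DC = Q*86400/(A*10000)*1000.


DC = Q * 86400 / (A * 10000) * 1000
DC = 0.003 * 86400 / (277 * 10000) * 1000
DC = 259200.0000 / 2770000

0.0936 mm/day


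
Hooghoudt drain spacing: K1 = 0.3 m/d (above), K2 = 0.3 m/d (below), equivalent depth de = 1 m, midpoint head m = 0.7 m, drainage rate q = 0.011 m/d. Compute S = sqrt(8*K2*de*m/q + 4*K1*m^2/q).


S^2 = 8*K2*de*m/q + 4*K1*m^2/q
S^2 = 8*0.3*1*0.7/0.011 + 4*0.3*0.7^2/0.011
S = sqrt(206.1818)

14.3590 m


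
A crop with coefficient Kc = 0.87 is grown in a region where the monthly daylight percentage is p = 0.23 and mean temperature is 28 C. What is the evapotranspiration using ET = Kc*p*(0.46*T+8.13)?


ET = Kc * p * (0.46*T + 8.13)
ET = 0.87 * 0.23 * (0.46*28 + 8.13)
ET = 0.87 * 0.23 * 21.0100

4.2041 mm/day


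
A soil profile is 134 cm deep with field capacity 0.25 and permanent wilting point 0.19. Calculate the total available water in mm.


AWC = (FC - PWP) * d * 10
AWC = (0.25 - 0.19) * 134 * 10
AWC = 0.0600 * 134 * 10

80.4000 mm


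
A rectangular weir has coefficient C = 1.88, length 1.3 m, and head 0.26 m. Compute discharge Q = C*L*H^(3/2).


Q = C * L * H^(3/2) = 1.88 * 1.3 * 0.26^1.5 = 1.88 * 1.3 * 0.132575

0.3240 m^3/s


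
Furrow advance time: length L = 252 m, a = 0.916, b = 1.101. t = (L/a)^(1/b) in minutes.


t = (L/a)^(1/b)
t = (252/0.916)^(1/1.101)
t = 275.109170^(1/1.101)

164.3303 min


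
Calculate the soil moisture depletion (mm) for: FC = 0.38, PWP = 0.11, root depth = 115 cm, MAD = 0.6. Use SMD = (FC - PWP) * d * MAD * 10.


SMD = (FC - PWP) * d * MAD * 10
SMD = (0.38 - 0.11) * 115 * 0.6 * 10
SMD = 0.2700 * 115 * 0.6 * 10

186.3000 mm


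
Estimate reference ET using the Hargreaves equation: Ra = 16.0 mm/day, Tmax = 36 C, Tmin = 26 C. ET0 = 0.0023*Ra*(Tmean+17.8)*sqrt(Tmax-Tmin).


Tmean = (Tmax + Tmin)/2 = (36 + 26)/2 = 31.0
ET0 = 0.0023 * 16.0 * (31.0 + 17.8) * sqrt(36 - 26)
ET0 = 0.0023 * 16.0 * 48.8 * 3.162278

5.6789 mm/day


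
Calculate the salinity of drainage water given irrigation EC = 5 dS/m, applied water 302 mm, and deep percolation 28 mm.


EC_dw = EC_iw * D_iw / D_dw
EC_dw = 5 * 302 / 28
EC_dw = 1510 / 28

53.9286 dS/m


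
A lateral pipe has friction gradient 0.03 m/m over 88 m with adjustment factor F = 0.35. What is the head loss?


hf = J * L * F = 0.03 * 88 * 0.35 = 0.9240 m

0.9240 m


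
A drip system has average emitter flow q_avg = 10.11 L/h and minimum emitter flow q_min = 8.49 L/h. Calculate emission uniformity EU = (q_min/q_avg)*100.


EU = (q_min/q_avg)*100 = (8.49/10.11)*100 = 83.9763%

83.9763 %


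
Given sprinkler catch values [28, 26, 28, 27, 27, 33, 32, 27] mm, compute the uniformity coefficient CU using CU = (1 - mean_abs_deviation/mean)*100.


mean = 28.500000 mm
MAD = 2.000000 mm
CU = (1 - 2.000000/28.500000)*100

92.9825 %


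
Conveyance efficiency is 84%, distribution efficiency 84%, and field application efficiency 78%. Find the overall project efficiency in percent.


Ec = 0.84, Eb = 0.84, Ea = 0.78
E = 0.84 * 0.84 * 0.78 * 100 = 55.0368%

55.0368 %


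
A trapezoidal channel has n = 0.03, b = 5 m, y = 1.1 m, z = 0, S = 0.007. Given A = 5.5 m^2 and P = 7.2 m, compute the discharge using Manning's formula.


R = A/P = 5.5/7.2 = 0.763889
Q = (1/0.03) * 5.5 * 0.763889^(2/3) * 0.007^0.5

12.8177 m^3/s


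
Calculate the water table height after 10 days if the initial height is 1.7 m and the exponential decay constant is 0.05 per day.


m = m0 * exp(-k*t)
m = 1.7 * exp(-0.05 * 10)
m = 1.7 * exp(-0.5000)

1.0311 m


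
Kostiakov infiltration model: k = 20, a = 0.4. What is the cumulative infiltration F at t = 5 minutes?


F = k * t^a = 20 * 5^0.4
F = 20 * 1.903654

38.0731 mm


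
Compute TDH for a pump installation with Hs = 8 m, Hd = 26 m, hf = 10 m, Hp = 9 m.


TDH = Hs + Hd + hf + Hp = 8 + 26 + 10 + 9 = 53

53 m


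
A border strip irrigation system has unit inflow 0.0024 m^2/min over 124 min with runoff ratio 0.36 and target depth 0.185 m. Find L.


L = q*t/((1+r)*Z)
L = 0.0024*124/((1+0.36)*0.185)
L = 0.2976/0.2516

1.1828 m


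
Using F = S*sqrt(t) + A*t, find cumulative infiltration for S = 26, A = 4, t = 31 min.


F = S*sqrt(t) + A*t
F = 26*sqrt(31) + 4*31
F = 26*5.567764 + 124

268.7619 mm


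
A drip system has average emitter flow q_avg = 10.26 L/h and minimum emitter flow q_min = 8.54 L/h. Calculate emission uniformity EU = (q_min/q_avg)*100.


EU = (q_min/q_avg)*100 = (8.54/10.26)*100 = 83.2359%

83.2359 %


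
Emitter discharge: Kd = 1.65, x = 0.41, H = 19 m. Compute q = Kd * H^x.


q = Kd * H^x = 1.65 * 19^0.41 = 1.65 * 3.344175

5.5179 L/h


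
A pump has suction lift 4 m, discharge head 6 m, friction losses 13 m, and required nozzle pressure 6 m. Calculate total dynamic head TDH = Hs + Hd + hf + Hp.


TDH = Hs + Hd + hf + Hp = 4 + 6 + 13 + 6 = 29

29 m


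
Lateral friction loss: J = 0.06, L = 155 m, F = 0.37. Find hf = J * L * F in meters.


hf = J * L * F = 0.06 * 155 * 0.37 = 3.4410 m

3.4410 m


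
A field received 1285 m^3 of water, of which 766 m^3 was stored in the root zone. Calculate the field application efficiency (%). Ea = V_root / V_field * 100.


Ea = V_root / V_field * 100 = 766 / 1285 * 100 = 59.6109%

59.6109 %


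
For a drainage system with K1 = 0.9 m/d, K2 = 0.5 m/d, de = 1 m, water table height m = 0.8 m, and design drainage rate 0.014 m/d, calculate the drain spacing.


S^2 = 8*K2*de*m/q + 4*K1*m^2/q
S^2 = 8*0.5*1*0.8/0.014 + 4*0.9*0.8^2/0.014
S = sqrt(393.1429)

19.8278 m


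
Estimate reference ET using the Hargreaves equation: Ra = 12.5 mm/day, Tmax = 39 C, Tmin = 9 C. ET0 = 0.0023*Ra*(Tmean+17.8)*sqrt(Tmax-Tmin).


Tmean = (Tmax + Tmin)/2 = (39 + 9)/2 = 24.0
ET0 = 0.0023 * 12.5 * (24.0 + 17.8) * sqrt(39 - 9)
ET0 = 0.0023 * 12.5 * 41.8 * 5.477226

6.5823 mm/day


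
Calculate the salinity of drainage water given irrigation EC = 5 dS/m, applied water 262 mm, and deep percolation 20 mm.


EC_dw = EC_iw * D_iw / D_dw
EC_dw = 5 * 262 / 20
EC_dw = 1310 / 20

65.5000 dS/m


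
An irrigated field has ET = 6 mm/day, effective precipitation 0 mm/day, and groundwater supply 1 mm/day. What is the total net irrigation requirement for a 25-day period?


Daily deficit = ET - Pe - GW = 6 - 0 - 1 = 5 mm/day
NIR = 5 * 25 = 125 mm

125.0000 mm


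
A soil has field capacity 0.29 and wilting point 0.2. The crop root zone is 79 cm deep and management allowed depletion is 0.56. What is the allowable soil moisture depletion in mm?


SMD = (FC - PWP) * d * MAD * 10
SMD = (0.29 - 0.2) * 79 * 0.56 * 10
SMD = 0.0900 * 79 * 0.56 * 10

39.8160 mm


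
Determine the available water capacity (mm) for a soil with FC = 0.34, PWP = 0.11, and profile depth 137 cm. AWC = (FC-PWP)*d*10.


AWC = (FC - PWP) * d * 10
AWC = (0.34 - 0.11) * 137 * 10
AWC = 0.2300 * 137 * 10

315.1000 mm


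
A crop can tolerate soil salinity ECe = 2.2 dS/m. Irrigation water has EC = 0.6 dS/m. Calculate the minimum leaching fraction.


LR = ECiw / (5*ECe - ECiw)
LR = 0.6 / (5*2.2 - 0.6)
LR = 0.6 / 10.4000

0.0577


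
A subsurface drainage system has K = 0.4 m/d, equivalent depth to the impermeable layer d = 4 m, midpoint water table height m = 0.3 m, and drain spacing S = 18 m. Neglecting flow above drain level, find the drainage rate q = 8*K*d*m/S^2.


q = 8*K*d*m/S^2
q = 8*0.4*4*0.3/18^2
q = 3.8400 / 324

0.0119 m/d


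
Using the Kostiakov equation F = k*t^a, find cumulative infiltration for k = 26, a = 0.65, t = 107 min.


F = k * t^a = 26 * 107^0.65
F = 26 * 20.849683

542.0918 mm


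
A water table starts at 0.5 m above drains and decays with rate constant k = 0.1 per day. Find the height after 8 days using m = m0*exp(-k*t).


m = m0 * exp(-k*t)
m = 0.5 * exp(-0.1 * 8)
m = 0.5 * exp(-0.8000)

0.2247 m


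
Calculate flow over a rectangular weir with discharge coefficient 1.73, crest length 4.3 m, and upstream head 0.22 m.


Q = C * L * H^(3/2) = 1.73 * 4.3 * 0.22^1.5 = 1.73 * 4.3 * 0.103189

0.7676 m^3/s


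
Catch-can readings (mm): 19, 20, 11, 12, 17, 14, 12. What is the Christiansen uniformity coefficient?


mean = 15.000000 mm
MAD = 3.142857 mm
CU = (1 - 3.142857/15.000000)*100

79.0476 %


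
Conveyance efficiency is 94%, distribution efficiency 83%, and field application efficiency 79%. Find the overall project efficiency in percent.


Ec = 0.94, Eb = 0.83, Ea = 0.79
E = 0.94 * 0.83 * 0.79 * 100 = 61.6358%

61.6358 %


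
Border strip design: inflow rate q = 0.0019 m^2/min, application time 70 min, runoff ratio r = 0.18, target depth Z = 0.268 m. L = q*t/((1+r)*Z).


L = q*t/((1+r)*Z)
L = 0.0019*70/((1+0.18)*0.268)
L = 0.133/0.31624

0.4206 m


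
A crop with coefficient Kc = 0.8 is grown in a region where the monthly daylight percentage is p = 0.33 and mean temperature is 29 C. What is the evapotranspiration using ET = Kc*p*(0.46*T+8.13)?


ET = Kc * p * (0.46*T + 8.13)
ET = 0.8 * 0.33 * (0.46*29 + 8.13)
ET = 0.8 * 0.33 * 21.4700

5.6681 mm/day


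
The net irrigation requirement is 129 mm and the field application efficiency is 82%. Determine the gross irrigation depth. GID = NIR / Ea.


Ea = 82% = 0.82
GID = NIR / Ea = 129 / 0.82 = 157.3171 mm

157.3171 mm


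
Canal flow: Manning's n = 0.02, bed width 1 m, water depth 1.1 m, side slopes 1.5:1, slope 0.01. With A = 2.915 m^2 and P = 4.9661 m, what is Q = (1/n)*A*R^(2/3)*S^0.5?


R = A/P = 2.915/4.9661 = 0.586980
Q = (1/0.02) * 2.915 * 0.586980^(2/3) * 0.01^0.5

10.2178 m^3/s


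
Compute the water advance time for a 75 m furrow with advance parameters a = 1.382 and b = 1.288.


t = (L/a)^(1/b)
t = (75/1.382)^(1/1.288)
t = 54.269175^(1/1.288)

22.2179 min


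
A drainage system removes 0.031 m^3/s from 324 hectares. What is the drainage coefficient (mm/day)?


DC = Q * 86400 / (A * 10000) * 1000
DC = 0.031 * 86400 / (324 * 10000) * 1000
DC = 2678400.0000 / 3240000

0.8267 mm/day


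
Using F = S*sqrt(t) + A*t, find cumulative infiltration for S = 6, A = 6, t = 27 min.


F = S*sqrt(t) + A*t
F = 6*sqrt(27) + 6*27
F = 6*5.196152 + 162

193.1769 mm


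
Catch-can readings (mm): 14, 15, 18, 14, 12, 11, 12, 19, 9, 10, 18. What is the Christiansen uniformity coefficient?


mean = 13.818182 mm
MAD = 2.743802 mm
CU = (1 - 2.743802/13.818182)*100

80.1435 %


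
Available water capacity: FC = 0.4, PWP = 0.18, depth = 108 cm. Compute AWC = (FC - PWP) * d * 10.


AWC = (FC - PWP) * d * 10
AWC = (0.4 - 0.18) * 108 * 10
AWC = 0.2200 * 108 * 10

237.6000 mm


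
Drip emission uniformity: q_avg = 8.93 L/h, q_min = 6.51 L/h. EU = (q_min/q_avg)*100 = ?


EU = (q_min/q_avg)*100 = (6.51/8.93)*100 = 72.9003%

72.9003 %


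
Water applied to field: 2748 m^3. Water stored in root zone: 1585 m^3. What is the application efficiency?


Ea = V_root / V_field * 100 = 1585 / 2748 * 100 = 57.6783%

57.6783 %


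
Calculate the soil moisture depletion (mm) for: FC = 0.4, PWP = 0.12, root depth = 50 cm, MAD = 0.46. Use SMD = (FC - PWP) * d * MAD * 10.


SMD = (FC - PWP) * d * MAD * 10
SMD = (0.4 - 0.12) * 50 * 0.46 * 10
SMD = 0.2800 * 50 * 0.46 * 10

64.4000 mm


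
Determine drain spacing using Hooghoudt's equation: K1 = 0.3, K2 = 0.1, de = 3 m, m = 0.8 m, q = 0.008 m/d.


S^2 = 8*K2*de*m/q + 4*K1*m^2/q
S^2 = 8*0.1*3*0.8/0.008 + 4*0.3*0.8^2/0.008
S = sqrt(336.0000)

18.3303 m


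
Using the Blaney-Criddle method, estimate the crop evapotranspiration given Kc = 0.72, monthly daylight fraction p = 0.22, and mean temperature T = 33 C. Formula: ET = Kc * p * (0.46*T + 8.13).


ET = Kc * p * (0.46*T + 8.13)
ET = 0.72 * 0.22 * (0.46*33 + 8.13)
ET = 0.72 * 0.22 * 23.3100

3.6923 mm/day


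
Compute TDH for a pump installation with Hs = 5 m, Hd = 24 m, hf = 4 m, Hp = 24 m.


TDH = Hs + Hd + hf + Hp = 5 + 24 + 4 + 24 = 57

57 m


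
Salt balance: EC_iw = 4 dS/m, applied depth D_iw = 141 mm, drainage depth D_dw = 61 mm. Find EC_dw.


EC_dw = EC_iw * D_iw / D_dw
EC_dw = 4 * 141 / 61
EC_dw = 564 / 61

9.2459 dS/m


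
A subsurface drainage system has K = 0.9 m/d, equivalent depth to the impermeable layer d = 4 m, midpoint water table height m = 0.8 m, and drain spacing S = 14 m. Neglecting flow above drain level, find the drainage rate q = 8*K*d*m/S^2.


q = 8*K*d*m/S^2
q = 8*0.9*4*0.8/14^2
q = 23.0400 / 196

0.1176 m/d


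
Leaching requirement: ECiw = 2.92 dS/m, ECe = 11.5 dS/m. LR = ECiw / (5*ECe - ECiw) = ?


LR = ECiw / (5*ECe - ECiw)
LR = 2.92 / (5*11.5 - 2.92)
LR = 2.92 / 54.5800

0.0535


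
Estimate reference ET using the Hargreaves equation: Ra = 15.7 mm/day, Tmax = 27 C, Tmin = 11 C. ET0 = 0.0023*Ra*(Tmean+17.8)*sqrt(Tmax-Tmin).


Tmean = (Tmax + Tmin)/2 = (27 + 11)/2 = 19.0
ET0 = 0.0023 * 15.7 * (19.0 + 17.8) * sqrt(27 - 11)
ET0 = 0.0023 * 15.7 * 36.8 * 4.000000

5.3154 mm/day


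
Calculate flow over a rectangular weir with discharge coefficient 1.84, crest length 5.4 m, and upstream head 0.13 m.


Q = C * L * H^(3/2) = 1.84 * 5.4 * 0.13^1.5 = 1.84 * 5.4 * 0.046872

0.4657 m^3/s


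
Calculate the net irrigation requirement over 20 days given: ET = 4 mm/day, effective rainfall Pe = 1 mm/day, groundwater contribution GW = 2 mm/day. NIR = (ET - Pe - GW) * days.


Daily deficit = ET - Pe - GW = 4 - 1 - 2 = 1 mm/day
NIR = 1 * 20 = 20 mm

20.0000 mm


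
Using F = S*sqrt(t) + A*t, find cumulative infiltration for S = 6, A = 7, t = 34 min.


F = S*sqrt(t) + A*t
F = 6*sqrt(34) + 7*34
F = 6*5.830952 + 238

272.9857 mm


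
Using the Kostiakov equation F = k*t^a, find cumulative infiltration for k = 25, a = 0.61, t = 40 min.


F = k * t^a = 25 * 40^0.61
F = 25 * 9.489790

237.2447 mm


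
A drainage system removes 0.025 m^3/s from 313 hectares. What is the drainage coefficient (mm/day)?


DC = Q * 86400 / (A * 10000) * 1000
DC = 0.025 * 86400 / (313 * 10000) * 1000
DC = 2160000.0000 / 3130000

0.6901 mm/day


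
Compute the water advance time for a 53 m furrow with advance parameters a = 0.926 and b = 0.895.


t = (L/a)^(1/b)
t = (53/0.926)^(1/0.895)
t = 57.235421^(1/0.895)

92.0177 min
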